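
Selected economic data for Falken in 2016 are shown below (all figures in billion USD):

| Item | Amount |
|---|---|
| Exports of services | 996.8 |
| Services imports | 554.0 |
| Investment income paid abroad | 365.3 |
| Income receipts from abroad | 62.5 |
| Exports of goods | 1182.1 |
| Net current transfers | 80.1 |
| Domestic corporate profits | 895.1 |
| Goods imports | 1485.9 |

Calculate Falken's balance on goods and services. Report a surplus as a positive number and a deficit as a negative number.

139.0

Goods balance = 1182.1 - 1485.9 = -303.8
Services balance = 996.8 - 554.0 = 442.8
Trade balance (goods + services) = -303.8 + 442.8 = 139.0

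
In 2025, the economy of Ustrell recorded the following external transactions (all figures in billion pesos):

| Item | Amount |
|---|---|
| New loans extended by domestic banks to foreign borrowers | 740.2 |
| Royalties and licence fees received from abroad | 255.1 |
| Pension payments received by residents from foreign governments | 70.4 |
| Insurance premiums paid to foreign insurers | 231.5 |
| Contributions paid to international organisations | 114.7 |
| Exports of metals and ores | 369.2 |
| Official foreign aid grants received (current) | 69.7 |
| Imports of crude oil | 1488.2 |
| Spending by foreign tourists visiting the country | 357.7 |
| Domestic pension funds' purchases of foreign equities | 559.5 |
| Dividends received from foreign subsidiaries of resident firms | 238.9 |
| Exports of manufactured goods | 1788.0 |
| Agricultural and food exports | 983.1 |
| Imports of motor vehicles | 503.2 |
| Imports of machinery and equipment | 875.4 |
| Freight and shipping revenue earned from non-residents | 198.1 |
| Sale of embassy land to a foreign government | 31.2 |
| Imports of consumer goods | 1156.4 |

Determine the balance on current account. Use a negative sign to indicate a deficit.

-39.2

Goods: -1488.2 + 1788.0 - 1156.4 + 983.1 + 369.2 - 503.2 - 875.4 = -882.9
Services: 357.7 + 198.1 + 255.1 - 231.5 = 579.4
Primary income: 238.9
Secondary income: 69.7 - 114.7 + 70.4 = 25.4
Current account = (-882.9) + 579.4 + 238.9 + 25.4 = -39.2
(Excluded from the current account — financial account: new loans extended by domestic banks to foreign borrowers 740.2, domestic pension funds' purchases of foreign equities 559.5; capital account: sale of embassy land to a foreign government 31.2.)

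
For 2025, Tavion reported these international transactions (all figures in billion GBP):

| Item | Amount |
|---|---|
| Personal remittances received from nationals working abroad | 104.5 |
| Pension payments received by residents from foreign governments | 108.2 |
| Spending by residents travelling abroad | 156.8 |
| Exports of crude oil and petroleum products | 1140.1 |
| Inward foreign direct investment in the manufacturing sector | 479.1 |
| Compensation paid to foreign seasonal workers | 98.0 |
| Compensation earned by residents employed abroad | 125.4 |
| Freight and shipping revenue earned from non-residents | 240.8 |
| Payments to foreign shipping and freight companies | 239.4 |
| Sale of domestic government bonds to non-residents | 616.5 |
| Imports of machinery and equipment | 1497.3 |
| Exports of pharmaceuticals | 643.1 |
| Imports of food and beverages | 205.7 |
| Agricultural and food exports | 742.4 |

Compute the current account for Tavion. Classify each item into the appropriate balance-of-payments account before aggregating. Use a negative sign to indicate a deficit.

907.3

Goods: 1140.1 - 205.7 + 742.4 + 643.1 - 1497.3 = 822.6
Services: 240.8 - 156.8 - 239.4 = -155.4
Primary income: 125.4 - 98.0 = 27.4
Secondary income: 104.5 + 108.2 = 212.7
Current account = 822.6 + (-155.4) + 27.4 + 212.7 = 907.3
(Excluded from the current account — financial account: inward foreign direct investment in the manufacturing sector 479.1, sale of domestic government bonds to non-residents 616.5.)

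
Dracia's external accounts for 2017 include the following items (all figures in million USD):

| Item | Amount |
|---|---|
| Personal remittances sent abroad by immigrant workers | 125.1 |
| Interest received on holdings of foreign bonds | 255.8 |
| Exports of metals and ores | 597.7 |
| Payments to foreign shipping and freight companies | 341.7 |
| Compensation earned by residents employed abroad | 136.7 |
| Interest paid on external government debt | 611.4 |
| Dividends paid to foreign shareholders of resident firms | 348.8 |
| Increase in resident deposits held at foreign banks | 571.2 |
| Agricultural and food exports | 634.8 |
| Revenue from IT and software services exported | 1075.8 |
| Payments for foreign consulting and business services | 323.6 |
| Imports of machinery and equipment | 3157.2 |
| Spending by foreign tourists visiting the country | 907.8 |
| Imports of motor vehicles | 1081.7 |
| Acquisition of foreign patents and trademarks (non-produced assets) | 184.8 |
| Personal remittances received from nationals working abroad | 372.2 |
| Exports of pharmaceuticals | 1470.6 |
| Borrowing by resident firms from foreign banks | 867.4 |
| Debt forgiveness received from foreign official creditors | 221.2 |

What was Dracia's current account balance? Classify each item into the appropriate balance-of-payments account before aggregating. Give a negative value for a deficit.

-538.1

Goods: 597.7 - 3157.2 + 1470.6 + 634.8 - 1081.7 = -1535.8
Services: 907.8 - 341.7 + 1075.8 - 323.6 = 1318.3
Primary income: 255.8 - 348.8 + 136.7 - 611.4 = -567.7
Secondary income: -125.1 + 372.2 = 247.1
Current account = (-1535.8) + 1318.3 + (-567.7) + 247.1 = -538.1
(Excluded from the current account — financial account: increase in resident deposits held at foreign banks 571.2, borrowing by resident firms from foreign banks 867.4; capital account: acquisition of foreign patents and trademarks (non-produced assets) 184.8, debt forgiveness received from foreign official creditors 221.2.)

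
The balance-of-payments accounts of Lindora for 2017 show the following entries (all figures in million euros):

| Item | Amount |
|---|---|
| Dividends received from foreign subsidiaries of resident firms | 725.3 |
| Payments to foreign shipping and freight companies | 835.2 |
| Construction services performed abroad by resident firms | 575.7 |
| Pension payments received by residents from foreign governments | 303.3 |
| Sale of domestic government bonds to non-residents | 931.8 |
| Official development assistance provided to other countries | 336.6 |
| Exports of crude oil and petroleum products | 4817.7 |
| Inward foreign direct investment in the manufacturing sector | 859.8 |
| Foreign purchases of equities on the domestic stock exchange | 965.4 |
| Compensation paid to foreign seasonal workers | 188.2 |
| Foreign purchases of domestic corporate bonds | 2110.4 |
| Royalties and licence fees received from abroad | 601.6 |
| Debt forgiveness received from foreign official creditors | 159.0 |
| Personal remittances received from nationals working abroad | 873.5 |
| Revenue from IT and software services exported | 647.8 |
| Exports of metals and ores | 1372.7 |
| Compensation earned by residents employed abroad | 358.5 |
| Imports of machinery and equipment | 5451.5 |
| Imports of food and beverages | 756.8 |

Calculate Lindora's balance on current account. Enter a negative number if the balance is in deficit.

2707.8

Goods: -756.8 + 4817.7 + 1372.7 - 5451.5 = -17.9
Services: -835.2 + 647.8 + 601.6 + 575.7 = 989.9
Primary income: 725.3 + 358.5 - 188.2 = 895.6
Secondary income: -336.6 + 303.3 + 873.5 = 840.2
Current account = (-17.9) + 989.9 + 895.6 + 840.2 = 2707.8
(Excluded from the current account — financial account: sale of domestic government bonds to non-residents 931.8, inward foreign direct investment in the manufacturing sector 859.8, foreign purchases of equities on the domestic stock exchange 965.4, foreign purchases of domestic corporate bonds 2110.4; capital account: debt forgiveness received from foreign official creditors 159.0.)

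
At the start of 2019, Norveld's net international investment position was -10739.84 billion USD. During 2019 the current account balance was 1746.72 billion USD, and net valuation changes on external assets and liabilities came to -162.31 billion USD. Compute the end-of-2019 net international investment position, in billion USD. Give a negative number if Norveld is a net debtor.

-9155.43

Change in NIIP = current account + net valuation change = 1746.72 + (-162.31) = 1584.41
End-of-year NIIP = -10739.84 + 1584.41 = -9155.43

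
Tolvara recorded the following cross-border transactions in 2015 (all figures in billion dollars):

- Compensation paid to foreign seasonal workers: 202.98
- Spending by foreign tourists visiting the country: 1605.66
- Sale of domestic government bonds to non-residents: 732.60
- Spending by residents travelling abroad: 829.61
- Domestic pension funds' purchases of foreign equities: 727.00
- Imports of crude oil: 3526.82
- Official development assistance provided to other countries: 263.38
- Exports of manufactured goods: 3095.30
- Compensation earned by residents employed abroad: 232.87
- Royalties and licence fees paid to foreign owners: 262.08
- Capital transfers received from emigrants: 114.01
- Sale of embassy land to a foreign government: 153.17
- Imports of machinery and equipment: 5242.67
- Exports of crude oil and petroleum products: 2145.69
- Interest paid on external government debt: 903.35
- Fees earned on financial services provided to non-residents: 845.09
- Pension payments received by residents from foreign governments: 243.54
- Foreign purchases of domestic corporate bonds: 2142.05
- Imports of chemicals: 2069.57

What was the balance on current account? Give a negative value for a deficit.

Goods: -5242.67 - 3526.82 + 2145.69 + 3095.30 - 2069.57 = -5598.07
Services: 1605.66 - 262.08 + 845.09 - 829.61 = 1359.06
Primary income: -903.35 - 202.98 + 232.87 = -873.46
Secondary income: 243.54 - 263.38 = -19.84
Current account = (-5598.07) + 1359.06 + (-873.46) + (-19.84) = -5132.31
(Excluded from the current account — financial account: sale of domestic government bonds to non-residents 732.60, domestic pension funds' purchases of foreign equities 727.00, foreign purchases of domestic corporate bonds 2142.05; capital account: capital transfers received from emigrants 114.01, sale of embassy land to a foreign government 153.17.)

-5132.31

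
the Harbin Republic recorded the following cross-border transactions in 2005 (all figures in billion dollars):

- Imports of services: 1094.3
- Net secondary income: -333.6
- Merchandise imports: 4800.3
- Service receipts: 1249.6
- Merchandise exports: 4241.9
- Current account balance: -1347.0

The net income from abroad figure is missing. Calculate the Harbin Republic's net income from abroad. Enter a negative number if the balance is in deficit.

Current account = goods balance + services balance + net primary income + net secondary income
Sum of the known components = -736.7
Net income from abroad = CA - (known components) = -1347.0 - (-736.7) = -610.3

-610.3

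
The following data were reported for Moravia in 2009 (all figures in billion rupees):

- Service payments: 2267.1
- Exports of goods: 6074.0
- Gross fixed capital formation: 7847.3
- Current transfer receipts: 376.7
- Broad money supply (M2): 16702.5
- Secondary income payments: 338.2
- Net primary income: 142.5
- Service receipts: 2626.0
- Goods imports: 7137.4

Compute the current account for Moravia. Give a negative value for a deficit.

-523.5

Goods balance = 6074.0 - 7137.4 = -1063.4
Services balance = 2626.0 - 2267.1 = 358.9
Trade balance (goods + services) = -1063.4 + 358.9 = -704.5
Net primary income = 142.5
Net secondary income = 376.7 - 338.2 = 38.5
Current account = -704.5 + 142.5 + 38.5 = -523.5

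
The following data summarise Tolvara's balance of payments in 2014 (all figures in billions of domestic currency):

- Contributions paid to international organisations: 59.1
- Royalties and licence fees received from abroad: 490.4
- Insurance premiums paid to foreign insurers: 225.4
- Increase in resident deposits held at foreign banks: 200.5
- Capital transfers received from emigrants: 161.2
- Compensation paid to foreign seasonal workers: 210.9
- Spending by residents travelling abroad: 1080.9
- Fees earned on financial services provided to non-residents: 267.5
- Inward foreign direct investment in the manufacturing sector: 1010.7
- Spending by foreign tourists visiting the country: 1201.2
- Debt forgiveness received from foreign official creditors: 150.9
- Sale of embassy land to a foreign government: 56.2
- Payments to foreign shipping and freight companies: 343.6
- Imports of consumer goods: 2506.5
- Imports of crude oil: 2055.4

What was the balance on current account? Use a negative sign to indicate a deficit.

Goods: -2055.4 - 2506.5 = -4561.9
Services: 1201.2 - 1080.9 - 343.6 + 490.4 - 225.4 + 267.5 = 309.2
Primary income: -210.9
Secondary income: -59.1
Current account = (-4561.9) + 309.2 + (-210.9) + (-59.1) = -4522.7
(Excluded from the current account — financial account: increase in resident deposits held at foreign banks 200.5, inward foreign direct investment in the manufacturing sector 1010.7; capital account: capital transfers received from emigrants 161.2, debt forgiveness received from foreign official creditors 150.9, sale of embassy land to a foreign government 56.2.)

-4522.7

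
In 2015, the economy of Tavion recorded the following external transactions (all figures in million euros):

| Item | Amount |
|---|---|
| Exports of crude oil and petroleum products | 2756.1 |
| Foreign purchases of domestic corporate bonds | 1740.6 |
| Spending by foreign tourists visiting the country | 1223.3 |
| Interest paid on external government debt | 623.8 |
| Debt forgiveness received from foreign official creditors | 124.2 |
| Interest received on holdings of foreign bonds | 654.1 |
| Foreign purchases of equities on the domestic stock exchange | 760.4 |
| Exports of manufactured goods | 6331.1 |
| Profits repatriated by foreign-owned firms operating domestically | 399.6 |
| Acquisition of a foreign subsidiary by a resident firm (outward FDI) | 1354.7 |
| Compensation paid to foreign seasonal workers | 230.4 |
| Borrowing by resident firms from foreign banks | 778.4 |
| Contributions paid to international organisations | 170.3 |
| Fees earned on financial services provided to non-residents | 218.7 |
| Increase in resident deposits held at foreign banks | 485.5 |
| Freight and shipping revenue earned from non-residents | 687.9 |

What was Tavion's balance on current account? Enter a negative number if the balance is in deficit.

Goods: 6331.1 + 2756.1 = 9087.2
Services: 218.7 + 687.9 + 1223.3 = 2129.9
Primary income: -623.8 - 399.6 + 654.1 - 230.4 = -599.7
Secondary income: -170.3
Current account = 9087.2 + 2129.9 + (-599.7) + (-170.3) = 10447.1
(Excluded from the current account — financial account: foreign purchases of domestic corporate bonds 1740.6, foreign purchases of equities on the domestic stock exchange 760.4, acquisition of a foreign subsidiary by a resident firm (outward FDI) 1354.7, borrowing by resident firms from foreign banks 778.4, increase in resident deposits held at foreign banks 485.5; capital account: debt forgiveness received from foreign official creditors 124.2.)

10447.1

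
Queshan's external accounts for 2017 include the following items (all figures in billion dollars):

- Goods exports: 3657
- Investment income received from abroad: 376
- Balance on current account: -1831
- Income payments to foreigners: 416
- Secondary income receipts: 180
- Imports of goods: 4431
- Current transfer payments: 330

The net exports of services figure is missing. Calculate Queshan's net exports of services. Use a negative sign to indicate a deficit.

Current account = goods balance + services balance + net primary income + net secondary income
Sum of the known components = -964
Net exports of services = CA - (known components) = -1831 - (-964) = -867

-867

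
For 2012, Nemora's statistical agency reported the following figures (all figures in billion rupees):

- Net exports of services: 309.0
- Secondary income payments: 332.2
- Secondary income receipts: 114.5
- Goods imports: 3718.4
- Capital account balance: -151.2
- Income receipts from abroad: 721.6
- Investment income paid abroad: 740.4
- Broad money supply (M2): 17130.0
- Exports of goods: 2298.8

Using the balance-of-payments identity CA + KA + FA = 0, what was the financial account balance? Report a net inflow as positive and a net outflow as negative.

Goods balance = 2298.8 - 3718.4 = -1419.6
Services balance = 309.0
Trade balance (goods + services) = -1419.6 + 309.0 = -1110.6
Net primary income = 721.6 - 740.4 = -18.8
Net secondary income = 114.5 - 332.2 = -217.7
Current account = -1110.6 + (-18.8) + (-217.7) = -1347.1
Financial account = -(-1347.1 + (-151.2)) = 1498.3

1498.3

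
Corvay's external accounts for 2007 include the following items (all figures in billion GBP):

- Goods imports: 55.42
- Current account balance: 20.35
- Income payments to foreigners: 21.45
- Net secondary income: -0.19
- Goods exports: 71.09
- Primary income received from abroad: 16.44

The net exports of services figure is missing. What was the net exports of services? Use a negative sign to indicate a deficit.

9.88

Current account = goods balance + services balance + net primary income + net secondary income
Sum of the known components = 10.47
Net exports of services = CA - (known components) = 20.35 - 10.47 = 9.88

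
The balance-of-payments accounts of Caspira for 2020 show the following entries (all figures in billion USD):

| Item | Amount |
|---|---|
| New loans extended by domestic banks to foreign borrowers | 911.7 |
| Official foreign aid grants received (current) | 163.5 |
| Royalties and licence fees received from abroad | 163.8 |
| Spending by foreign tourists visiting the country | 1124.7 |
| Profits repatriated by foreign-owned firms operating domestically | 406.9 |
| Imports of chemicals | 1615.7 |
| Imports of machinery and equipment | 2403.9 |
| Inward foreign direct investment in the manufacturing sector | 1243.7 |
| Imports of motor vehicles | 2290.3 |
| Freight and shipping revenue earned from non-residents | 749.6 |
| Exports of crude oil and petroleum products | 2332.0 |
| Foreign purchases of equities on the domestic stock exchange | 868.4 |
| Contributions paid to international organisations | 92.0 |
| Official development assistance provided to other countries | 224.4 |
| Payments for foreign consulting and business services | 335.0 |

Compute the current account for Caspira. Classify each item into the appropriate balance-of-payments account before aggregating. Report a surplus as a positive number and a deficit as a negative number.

Goods: 2332.0 - 1615.7 - 2290.3 - 2403.9 = -3977.9
Services: 163.8 + 1124.7 + 749.6 - 335.0 = 1703.1
Primary income: -406.9
Secondary income: 163.5 - 92.0 - 224.4 = -152.9
Current account = (-3977.9) + 1703.1 + (-406.9) + (-152.9) = -2834.6
(Excluded from the current account — financial account: new loans extended by domestic banks to foreign borrowers 911.7, inward foreign direct investment in the manufacturing sector 1243.7, foreign purchases of equities on the domestic stock exchange 868.4.)

-2834.6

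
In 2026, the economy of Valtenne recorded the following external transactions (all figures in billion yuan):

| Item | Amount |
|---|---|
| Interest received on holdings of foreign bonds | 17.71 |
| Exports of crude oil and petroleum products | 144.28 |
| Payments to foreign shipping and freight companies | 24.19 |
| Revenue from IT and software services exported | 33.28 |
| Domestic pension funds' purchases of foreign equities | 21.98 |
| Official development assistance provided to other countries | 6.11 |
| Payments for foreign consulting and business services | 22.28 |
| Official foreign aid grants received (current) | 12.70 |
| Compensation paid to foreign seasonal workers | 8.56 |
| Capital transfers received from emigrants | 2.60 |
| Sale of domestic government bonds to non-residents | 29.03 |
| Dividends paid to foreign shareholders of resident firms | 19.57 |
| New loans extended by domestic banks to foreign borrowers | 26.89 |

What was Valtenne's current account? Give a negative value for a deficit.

Goods: 144.28
Services: -22.28 + 33.28 - 24.19 = -13.19
Primary income: -8.56 + 17.71 - 19.57 = -10.42
Secondary income: -6.11 + 12.70 = 6.59
Current account = 144.28 + (-13.19) + (-10.42) + 6.59 = 127.26
(Excluded from the current account — financial account: domestic pension funds' purchases of foreign equities 21.98, sale of domestic government bonds to non-residents 29.03, new loans extended by domestic banks to foreign borrowers 26.89; capital account: capital transfers received from emigrants 2.60.)

127.26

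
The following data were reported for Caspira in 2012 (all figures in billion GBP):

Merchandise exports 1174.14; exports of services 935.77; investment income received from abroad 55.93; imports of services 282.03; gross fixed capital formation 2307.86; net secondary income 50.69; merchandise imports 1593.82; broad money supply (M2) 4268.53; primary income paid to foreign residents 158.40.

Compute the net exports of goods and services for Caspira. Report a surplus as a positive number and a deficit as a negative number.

234.06

Goods balance = 1174.14 - 1593.82 = -419.68
Services balance = 935.77 - 282.03 = 653.74
Trade balance (goods + services) = -419.68 + 653.74 = 234.06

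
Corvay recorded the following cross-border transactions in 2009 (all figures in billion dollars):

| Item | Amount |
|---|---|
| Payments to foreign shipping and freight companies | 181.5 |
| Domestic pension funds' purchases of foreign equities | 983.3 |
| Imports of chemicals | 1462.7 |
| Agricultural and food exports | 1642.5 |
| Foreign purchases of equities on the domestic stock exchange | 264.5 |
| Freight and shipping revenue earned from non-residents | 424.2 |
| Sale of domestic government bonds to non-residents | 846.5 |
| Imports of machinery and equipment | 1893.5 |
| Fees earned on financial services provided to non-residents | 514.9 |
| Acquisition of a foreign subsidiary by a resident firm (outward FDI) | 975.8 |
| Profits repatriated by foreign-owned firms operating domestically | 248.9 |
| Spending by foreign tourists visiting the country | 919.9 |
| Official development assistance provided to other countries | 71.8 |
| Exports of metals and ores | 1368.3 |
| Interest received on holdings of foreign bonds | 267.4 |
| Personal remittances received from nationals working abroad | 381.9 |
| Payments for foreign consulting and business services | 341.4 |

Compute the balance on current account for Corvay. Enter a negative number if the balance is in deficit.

Goods: -1893.5 - 1462.7 + 1642.5 + 1368.3 = -345.4
Services: -341.4 + 424.2 - 181.5 + 919.9 + 514.9 = 1336.1
Primary income: -248.9 + 267.4 = 18.5
Secondary income: -71.8 + 381.9 = 310.1
Current account = (-345.4) + 1336.1 + 18.5 + 310.1 = 1319.3
(Excluded from the current account — financial account: domestic pension funds' purchases of foreign equities 983.3, foreign purchases of equities on the domestic stock exchange 264.5, sale of domestic government bonds to non-residents 846.5, acquisition of a foreign subsidiary by a resident firm (outward FDI) 975.8.)

1319.3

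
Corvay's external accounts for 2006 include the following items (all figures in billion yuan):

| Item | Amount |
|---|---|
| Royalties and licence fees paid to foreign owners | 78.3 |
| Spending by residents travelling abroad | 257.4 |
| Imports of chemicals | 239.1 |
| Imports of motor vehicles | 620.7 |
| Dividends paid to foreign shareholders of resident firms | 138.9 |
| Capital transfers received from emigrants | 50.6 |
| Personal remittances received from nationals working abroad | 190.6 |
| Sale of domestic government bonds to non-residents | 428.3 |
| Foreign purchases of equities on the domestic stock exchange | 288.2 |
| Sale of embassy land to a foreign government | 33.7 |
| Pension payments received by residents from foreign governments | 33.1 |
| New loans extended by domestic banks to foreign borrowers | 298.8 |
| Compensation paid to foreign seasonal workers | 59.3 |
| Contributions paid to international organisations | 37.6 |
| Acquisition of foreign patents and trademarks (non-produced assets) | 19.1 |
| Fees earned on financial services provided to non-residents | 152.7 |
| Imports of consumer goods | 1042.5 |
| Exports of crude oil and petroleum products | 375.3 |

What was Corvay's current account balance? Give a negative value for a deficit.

Goods: -1042.5 + 375.3 - 239.1 - 620.7 = -1527.0
Services: -257.4 + 152.7 - 78.3 = -183.0
Primary income: -59.3 - 138.9 = -198.2
Secondary income: 33.1 + 190.6 - 37.6 = 186.1
Current account = (-1527.0) + (-183.0) + (-198.2) + 186.1 = -1722.1
(Excluded from the current account — capital account: capital transfers received from emigrants 50.6, sale of embassy land to a foreign government 33.7, acquisition of foreign patents and trademarks (non-produced assets) 19.1; financial account: sale of domestic government bonds to non-residents 428.3, foreign purchases of equities on the domestic stock exchange 288.2, new loans extended by domestic banks to foreign borrowers 298.8.)

-1722.1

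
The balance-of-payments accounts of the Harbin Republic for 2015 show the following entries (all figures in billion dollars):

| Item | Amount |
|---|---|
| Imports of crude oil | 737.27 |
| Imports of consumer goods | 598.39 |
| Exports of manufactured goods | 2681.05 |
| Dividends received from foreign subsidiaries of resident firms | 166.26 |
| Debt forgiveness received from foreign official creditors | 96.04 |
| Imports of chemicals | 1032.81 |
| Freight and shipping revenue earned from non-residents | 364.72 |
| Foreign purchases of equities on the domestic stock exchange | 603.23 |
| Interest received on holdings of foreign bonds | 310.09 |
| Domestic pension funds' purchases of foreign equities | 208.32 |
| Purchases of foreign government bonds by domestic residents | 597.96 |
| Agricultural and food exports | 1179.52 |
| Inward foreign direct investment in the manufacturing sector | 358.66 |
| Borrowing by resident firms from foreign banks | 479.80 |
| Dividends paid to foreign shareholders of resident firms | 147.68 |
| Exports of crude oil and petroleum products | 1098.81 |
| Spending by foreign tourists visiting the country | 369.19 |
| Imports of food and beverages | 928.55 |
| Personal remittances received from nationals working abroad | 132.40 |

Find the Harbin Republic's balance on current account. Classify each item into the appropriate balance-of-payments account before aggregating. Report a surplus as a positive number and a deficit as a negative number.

2857.34

Goods: 1179.52 - 737.27 + 1098.81 - 1032.81 - 598.39 - 928.55 + 2681.05 = 1662.36
Services: 364.72 + 369.19 = 733.91
Primary income: 310.09 - 147.68 + 166.26 = 328.67
Secondary income: 132.40
Current account = 1662.36 + 733.91 + 328.67 + 132.40 = 2857.34
(Excluded from the current account — capital account: debt forgiveness received from foreign official creditors 96.04; financial account: foreign purchases of equities on the domestic stock exchange 603.23, domestic pension funds' purchases of foreign equities 208.32, purchases of foreign government bonds by domestic residents 597.96, inward foreign direct investment in the manufacturing sector 358.66, borrowing by resident firms from foreign banks 479.80.)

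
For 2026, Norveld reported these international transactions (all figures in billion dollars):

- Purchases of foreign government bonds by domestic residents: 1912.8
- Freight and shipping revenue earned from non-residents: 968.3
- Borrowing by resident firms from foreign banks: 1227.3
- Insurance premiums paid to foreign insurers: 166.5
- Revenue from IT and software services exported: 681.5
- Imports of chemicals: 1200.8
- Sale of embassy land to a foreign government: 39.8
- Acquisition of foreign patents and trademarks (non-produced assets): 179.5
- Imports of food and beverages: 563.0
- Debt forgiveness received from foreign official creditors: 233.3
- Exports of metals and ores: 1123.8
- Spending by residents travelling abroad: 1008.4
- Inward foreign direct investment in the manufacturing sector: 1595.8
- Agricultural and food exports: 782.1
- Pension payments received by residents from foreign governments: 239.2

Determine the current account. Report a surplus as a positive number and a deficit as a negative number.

856.2

Goods: 1123.8 - 563.0 - 1200.8 + 782.1 = 142.1
Services: -1008.4 + 681.5 - 166.5 + 968.3 = 474.9
Secondary income: 239.2
Current account = 142.1 + 474.9 + 239.2 = 856.2
(Excluded from the current account — financial account: purchases of foreign government bonds by domestic residents 1912.8, borrowing by resident firms from foreign banks 1227.3, inward foreign direct investment in the manufacturing sector 1595.8; capital account: sale of embassy land to a foreign government 39.8, acquisition of foreign patents and trademarks (non-produced assets) 179.5, debt forgiveness received from foreign official creditors 233.3.)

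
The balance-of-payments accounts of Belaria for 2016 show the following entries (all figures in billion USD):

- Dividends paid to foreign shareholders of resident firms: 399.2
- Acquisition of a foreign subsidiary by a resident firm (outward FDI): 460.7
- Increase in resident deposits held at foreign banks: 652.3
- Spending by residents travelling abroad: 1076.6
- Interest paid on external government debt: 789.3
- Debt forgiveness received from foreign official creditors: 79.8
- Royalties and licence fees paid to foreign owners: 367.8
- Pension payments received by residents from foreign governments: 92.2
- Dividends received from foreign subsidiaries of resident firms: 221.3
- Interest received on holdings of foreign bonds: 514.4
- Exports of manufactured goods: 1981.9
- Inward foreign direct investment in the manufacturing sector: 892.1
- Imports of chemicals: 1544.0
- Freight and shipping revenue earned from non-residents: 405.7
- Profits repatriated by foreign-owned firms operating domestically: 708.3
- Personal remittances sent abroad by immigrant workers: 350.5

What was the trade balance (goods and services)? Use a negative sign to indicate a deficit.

-600.8

Goods: 1981.9 - 1544.0 = 437.9
Services: -367.8 - 1076.6 + 405.7 = -1038.7
Trade balance = 437.9 + (-1038.7) = -600.8
(Excluded from the trade balance — primary income: dividends paid to foreign shareholders of resident firms 399.2, interest paid on external government debt 789.3, dividends received from foreign subsidiaries of resident firms 221.3, interest received on holdings of foreign bonds 514.4, profits repatriated by foreign-owned firms operating domestically 708.3; financial account: acquisition of a foreign subsidiary by a resident firm (outward FDI) 460.7, increase in resident deposits held at foreign banks 652.3, inward foreign direct investment in the manufacturing sector 892.1; capital account: debt forgiveness received from foreign official creditors 79.8; secondary income: pension payments received by residents from foreign governments 92.2, personal remittances sent abroad by immigrant workers 350.5.)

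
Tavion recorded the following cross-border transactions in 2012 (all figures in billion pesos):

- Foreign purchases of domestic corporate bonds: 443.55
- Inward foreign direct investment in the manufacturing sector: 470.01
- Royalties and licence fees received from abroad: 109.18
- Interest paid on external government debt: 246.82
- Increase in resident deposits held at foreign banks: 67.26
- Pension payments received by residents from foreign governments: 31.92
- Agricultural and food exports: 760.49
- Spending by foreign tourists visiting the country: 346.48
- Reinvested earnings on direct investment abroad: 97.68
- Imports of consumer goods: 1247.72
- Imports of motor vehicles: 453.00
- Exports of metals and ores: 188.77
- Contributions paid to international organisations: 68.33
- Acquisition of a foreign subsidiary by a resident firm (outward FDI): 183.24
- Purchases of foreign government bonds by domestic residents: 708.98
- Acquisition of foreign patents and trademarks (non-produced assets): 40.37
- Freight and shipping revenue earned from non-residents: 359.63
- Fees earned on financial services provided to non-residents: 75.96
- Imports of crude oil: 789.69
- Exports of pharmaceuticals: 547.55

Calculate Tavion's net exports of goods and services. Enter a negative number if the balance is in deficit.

Goods: -453.00 - 1247.72 + 547.55 + 188.77 - 789.69 + 760.49 = -993.60
Services: 359.63 + 109.18 + 346.48 + 75.96 = 891.25
Trade balance = -993.60 + 891.25 = -102.35
(Excluded from the trade balance — financial account: foreign purchases of domestic corporate bonds 443.55, inward foreign direct investment in the manufacturing sector 470.01, increase in resident deposits held at foreign banks 67.26, acquisition of a foreign subsidiary by a resident firm (outward FDI) 183.24, purchases of foreign government bonds by domestic residents 708.98; primary income: interest paid on external government debt 246.82, reinvested earnings on direct investment abroad 97.68; secondary income: pension payments received by residents from foreign governments 31.92, contributions paid to international organisations 68.33; capital account: acquisition of foreign patents and trademarks (non-produced assets) 40.37.)

-102.35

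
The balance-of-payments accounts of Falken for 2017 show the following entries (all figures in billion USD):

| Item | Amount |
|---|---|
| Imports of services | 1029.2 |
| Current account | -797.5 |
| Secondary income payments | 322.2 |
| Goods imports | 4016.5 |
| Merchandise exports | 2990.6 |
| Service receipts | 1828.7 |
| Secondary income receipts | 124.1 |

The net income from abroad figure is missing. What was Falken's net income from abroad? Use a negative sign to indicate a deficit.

Current account = goods balance + services balance + net primary income + net secondary income
Sum of the known components = -424.5
Net income from abroad = CA - (known components) = -797.5 - (-424.5) = -373.0

-373.0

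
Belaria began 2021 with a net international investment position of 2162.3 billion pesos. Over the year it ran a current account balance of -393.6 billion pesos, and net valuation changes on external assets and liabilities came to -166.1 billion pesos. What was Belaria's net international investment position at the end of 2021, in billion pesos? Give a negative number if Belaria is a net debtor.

1602.6

Change in NIIP = current account + net valuation change = -393.6 + (-166.1) = -559.7
End-of-year NIIP = 2162.3 + (-559.7) = 1602.6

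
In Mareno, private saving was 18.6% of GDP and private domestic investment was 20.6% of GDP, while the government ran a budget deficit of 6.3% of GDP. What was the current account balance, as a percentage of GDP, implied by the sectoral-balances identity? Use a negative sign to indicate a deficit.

-8.3

By the sectoral-balances identity, CA = (S_private - I) + (T - G).
Private balance = 18.6 - 20.6 = -2.0
Government balance (T - G) = -6.3
CA = -2.0 + (-6.3) = -8.3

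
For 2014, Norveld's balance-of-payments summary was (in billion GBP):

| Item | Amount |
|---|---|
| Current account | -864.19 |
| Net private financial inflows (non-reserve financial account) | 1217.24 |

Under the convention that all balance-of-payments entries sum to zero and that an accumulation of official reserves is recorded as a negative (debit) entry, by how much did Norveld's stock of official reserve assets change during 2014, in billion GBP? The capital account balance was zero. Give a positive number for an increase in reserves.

353.05

Official reserve transactions balance = -((-864.19) + 1217.24) = -353.05
An accumulation of reserves is recorded as a debit (negative entry), so the change in the stock of reserves is the negative of that balance.
Change in official reserves = -(-353.05) = 353.05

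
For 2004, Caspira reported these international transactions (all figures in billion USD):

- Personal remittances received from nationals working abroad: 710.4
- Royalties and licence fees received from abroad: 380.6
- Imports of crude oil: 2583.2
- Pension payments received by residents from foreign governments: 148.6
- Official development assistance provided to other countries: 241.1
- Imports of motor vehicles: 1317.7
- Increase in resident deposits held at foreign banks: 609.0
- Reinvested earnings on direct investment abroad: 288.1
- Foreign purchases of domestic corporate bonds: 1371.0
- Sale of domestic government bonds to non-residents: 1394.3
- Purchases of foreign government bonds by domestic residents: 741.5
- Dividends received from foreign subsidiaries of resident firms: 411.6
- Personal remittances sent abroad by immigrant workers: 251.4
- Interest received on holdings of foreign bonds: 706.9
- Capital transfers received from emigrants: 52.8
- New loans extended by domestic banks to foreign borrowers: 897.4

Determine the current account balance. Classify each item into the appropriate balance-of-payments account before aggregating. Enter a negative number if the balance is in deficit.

Goods: -1317.7 - 2583.2 = -3900.9
Services: 380.6
Primary income: 288.1 + 706.9 + 411.6 = 1406.6
Secondary income: -251.4 + 148.6 + 710.4 - 241.1 = 366.5
Current account = (-3900.9) + 380.6 + 1406.6 + 366.5 = -1747.2
(Excluded from the current account — financial account: increase in resident deposits held at foreign banks 609.0, foreign purchases of domestic corporate bonds 1371.0, sale of domestic government bonds to non-residents 1394.3, purchases of foreign government bonds by domestic residents 741.5, new loans extended by domestic banks to foreign borrowers 897.4; capital account: capital transfers received from emigrants 52.8.)

-1747.2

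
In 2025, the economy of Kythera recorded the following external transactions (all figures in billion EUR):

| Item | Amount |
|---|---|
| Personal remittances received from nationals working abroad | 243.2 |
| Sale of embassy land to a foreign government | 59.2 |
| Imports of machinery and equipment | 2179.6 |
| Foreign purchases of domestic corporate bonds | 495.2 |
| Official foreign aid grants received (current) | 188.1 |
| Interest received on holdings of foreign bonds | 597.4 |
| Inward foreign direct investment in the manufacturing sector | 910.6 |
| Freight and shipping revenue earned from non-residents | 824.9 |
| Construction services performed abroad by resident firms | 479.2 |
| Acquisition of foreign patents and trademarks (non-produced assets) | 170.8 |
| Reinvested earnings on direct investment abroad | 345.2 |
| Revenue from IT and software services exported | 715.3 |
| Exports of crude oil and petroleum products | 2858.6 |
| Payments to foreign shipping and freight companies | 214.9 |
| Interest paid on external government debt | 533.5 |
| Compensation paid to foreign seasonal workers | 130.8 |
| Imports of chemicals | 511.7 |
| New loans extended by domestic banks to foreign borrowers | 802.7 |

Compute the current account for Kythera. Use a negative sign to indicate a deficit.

2681.4

Goods: 2858.6 - 511.7 - 2179.6 = 167.3
Services: -214.9 + 715.3 + 824.9 + 479.2 = 1804.5
Primary income: 597.4 - 130.8 - 533.5 + 345.2 = 278.3
Secondary income: 243.2 + 188.1 = 431.3
Current account = 167.3 + 1804.5 + 278.3 + 431.3 = 2681.4
(Excluded from the current account — capital account: sale of embassy land to a foreign government 59.2, acquisition of foreign patents and trademarks (non-produced assets) 170.8; financial account: foreign purchases of domestic corporate bonds 495.2, inward foreign direct investment in the manufacturing sector 910.6, new loans extended by domestic banks to foreign borrowers 802.7.)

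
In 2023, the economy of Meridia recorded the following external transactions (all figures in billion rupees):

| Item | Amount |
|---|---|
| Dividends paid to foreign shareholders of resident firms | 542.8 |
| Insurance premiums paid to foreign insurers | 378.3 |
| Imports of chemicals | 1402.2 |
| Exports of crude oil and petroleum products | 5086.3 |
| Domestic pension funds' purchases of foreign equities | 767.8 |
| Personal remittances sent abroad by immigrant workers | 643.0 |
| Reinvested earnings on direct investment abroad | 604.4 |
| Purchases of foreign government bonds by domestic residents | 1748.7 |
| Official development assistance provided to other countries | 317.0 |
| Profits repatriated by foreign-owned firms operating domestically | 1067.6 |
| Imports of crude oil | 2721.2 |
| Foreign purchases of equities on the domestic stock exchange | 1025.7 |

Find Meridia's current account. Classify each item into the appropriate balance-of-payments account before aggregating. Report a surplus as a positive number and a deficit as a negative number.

Goods: 5086.3 - 2721.2 - 1402.2 = 962.9
Services: -378.3
Primary income: 604.4 - 542.8 - 1067.6 = -1006.0
Secondary income: -317.0 - 643.0 = -960.0
Current account = 962.9 + (-378.3) + (-1006.0) + (-960.0) = -1381.4
(Excluded from the current account — financial account: domestic pension funds' purchases of foreign equities 767.8, purchases of foreign government bonds by domestic residents 1748.7, foreign purchases of equities on the domestic stock exchange 1025.7.)

-1381.4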